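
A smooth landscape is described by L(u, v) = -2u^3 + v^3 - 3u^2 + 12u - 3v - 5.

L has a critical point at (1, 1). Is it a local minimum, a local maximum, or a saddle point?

saddle point

The mixed partial ∂²L/∂u∂v is 0, so the Hessian at any point is diag(L_uu, L_vv) = diag(-6(2u + 1), 6v).
At (1, 1): H = diag(-18, 6).
The eigenvalues have opposite signs, so H is indefinite: a saddle point.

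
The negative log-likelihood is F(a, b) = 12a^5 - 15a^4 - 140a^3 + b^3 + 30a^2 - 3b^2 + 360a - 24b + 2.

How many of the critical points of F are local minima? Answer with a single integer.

F separates as a function of a plus a function of b, so ∇F=0 decouples.
∂F/∂a = 60(a - 3)(a - 1)(a + 1)(a + 2) = 0 at a ∈ {-2, -1, 1, 3}; ∂F/∂b = 3(b - 4)(b + 2) = 0 at b ∈ {-2, 4}.
The Hessian is diagonal: diag(F_aa, F_bb). Second derivatives: F_aa(-2)=-900, F_aa(-1)=480, F_aa(1)=-720, F_aa(3)=2400; F_bb(-2)=-18, F_bb(4)=18.
Local minima occur where both diagonal entries positive: (-1, 4), (3, 4). Count: 2.

2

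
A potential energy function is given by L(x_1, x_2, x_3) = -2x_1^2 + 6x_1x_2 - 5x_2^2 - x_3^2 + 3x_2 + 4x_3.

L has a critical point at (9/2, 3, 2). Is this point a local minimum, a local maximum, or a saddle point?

The Hessian is constant: H = [[-4, 6, 0], [6, -10, 0], [0, 0, -2]].
Leading principal minors: Δ₁ = -4, Δ₂ = 4, Δ₃ = -8.
The minors alternate sign starting negative (−, +, −), so H is negative definite: a local maximum.

local maximum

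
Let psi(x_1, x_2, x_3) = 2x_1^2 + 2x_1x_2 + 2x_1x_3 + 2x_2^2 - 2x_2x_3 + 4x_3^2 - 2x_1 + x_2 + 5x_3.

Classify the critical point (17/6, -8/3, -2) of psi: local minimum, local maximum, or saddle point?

local minimum

The Hessian is constant: H = [[4, 2, 2], [2, 4, -2], [2, -2, 8]].
Leading principal minors: Δ₁ = 4, Δ₂ = 12, Δ₃ = 48.
All leading minors are positive, so H is positive definite: a local minimum.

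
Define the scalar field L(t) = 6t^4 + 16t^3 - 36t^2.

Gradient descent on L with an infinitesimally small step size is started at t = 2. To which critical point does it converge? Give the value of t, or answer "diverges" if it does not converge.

1

L'(t) = 24t(t - 1)(t + 3), so L'(2) = 240.
Gradient descent moves in the -L' direction, i.e. t is decreasing.
The nearest critical point in that direction is t = 1, where L'' = 96 > 0 (a local minimum). The iterate converges there.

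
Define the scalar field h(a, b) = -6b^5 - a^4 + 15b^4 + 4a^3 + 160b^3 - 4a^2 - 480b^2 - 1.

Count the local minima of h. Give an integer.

2

h separates as a function of a plus a function of b, so ∇h=0 decouples.
∂h/∂a = -4a(a - 2)(a - 1) = 0 at a ∈ {0, 1, 2}; ∂h/∂b = -30b(b - 4)(b - 2)(b + 4) = 0 at b ∈ {-4, 0, 2, 4}.
The Hessian is diagonal: diag(h_aa, h_bb). Second derivatives: h_aa(0)=-8, h_aa(1)=4, h_aa(2)=-8; h_bb(-4)=5760, h_bb(0)=-960, h_bb(2)=720, h_bb(4)=-1920.
Local minima occur where both diagonal entries positive: (1, -4), (1, 2). Count: 2.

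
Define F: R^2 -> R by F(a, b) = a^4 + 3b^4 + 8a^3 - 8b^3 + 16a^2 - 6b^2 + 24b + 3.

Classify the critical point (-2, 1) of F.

The mixed partial ∂²F/∂a∂b is 0, so the Hessian at any point is diag(F_aa, F_bb) = diag(4(3a^2 + 12a + 8), 12(3b^2 - 4b - 1)).
At (-2, 1): H = diag(-16, -24).
Both eigenvalues are negative, so H is negative definite: a local maximum.

local maximum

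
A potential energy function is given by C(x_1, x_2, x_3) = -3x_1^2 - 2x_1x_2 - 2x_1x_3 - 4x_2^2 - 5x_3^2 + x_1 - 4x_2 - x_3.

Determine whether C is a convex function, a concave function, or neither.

C is quadratic, so its Hessian is the constant matrix H = [[-6, -2, -2], [-2, -8, 0], [-2, 0, -10]].
Leading principal minors: -6, 44, -408.
Signs alternate −, +, − ⇒ H ≺ 0 ⇒ concave.

concave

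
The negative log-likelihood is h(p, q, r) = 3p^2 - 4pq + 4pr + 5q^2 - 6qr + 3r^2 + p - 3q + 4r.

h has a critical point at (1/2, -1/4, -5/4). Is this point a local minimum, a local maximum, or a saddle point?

The Hessian is constant: H = [[6, -4, 4], [-4, 10, -6], [4, -6, 6]].
Leading principal minors: Δ₁ = 6, Δ₂ = 44, Δ₃ = 80.
All leading minors are positive, so H is positive definite: a local minimum.

local minimum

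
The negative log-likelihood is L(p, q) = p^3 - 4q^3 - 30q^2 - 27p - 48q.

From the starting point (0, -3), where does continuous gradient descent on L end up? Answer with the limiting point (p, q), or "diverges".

(3, -4)

L is separable, so gradient descent decouples: p follows -∂L/∂p, q follows -∂L/∂q.
∂L/∂p = 3(p - 3)(p + 3); at p=0 this is -27, so p increases.
∂L/∂q = -12(q + 1)(q + 4); at q=-3 this is 24, so q decreases.
p converges to its nearest critical value 3 (a local min of the p-part); q converges to -4. The iterate converges to (3, -4).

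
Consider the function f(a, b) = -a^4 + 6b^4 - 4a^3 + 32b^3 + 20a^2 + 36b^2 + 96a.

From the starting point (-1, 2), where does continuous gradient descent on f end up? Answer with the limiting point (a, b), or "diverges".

(-2, 0)

f is separable, so gradient descent decouples: a follows -∂f/∂a, b follows -∂f/∂b.
∂f/∂a = -4(a - 3)(a + 2)(a + 4); at a=-1 this is 48, so a decreases.
∂f/∂b = 24b(b + 1)(b + 3); at b=2 this is 720, so b decreases.
a converges to its nearest critical value -2 (a local min of the a-part); b converges to 0. The iterate converges to (-2, 0).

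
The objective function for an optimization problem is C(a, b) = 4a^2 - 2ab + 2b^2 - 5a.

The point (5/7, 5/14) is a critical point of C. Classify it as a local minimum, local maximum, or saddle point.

The Hessian of C is constant: H = [[8, -2], [-2, 4]].
det(H) = 8·4 − (-2)² = 28.
det(H) > 0 and tr(H) = 12 > 0, so H is positive definite and the point is a local minimum.

local minimum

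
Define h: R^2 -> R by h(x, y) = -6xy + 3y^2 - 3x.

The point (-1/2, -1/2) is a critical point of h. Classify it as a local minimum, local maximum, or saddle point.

The Hessian of h is constant: H = [[0, -6], [-6, 6]].
det(H) = 0·6 − (-6)² = -36.
Since det(H) < 0, H is indefinite and the critical point is a saddle point.

saddle point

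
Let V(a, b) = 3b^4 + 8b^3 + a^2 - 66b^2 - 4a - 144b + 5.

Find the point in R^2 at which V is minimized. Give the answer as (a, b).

(2, 3)

V(a,b) separates as P(a) + Q(b) + 5, so its minimum is min P + min Q + 5.
P'(a) = 2a - 4 vanishes at a ∈ {2}; Q'(b) = 12(b - 3)(b + 1)(b + 4) vanishes at b ∈ {-4, -1, 3}.
Local minima of P (where P''>0): P(2)=-4. Local minima of Q: Q(-4)=-224, Q(3)=-567.
So the global minimum of V is P(2) + Q(3) + 5 = -4 − 567 + 5 = -566, attained at (2, 3).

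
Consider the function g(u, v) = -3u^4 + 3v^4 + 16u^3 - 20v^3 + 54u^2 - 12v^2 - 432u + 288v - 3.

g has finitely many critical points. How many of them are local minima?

g separates as a function of u plus a function of v, so ∇g=0 decouples.
∂g/∂u = -12(u - 4)(u - 3)(u + 3) = 0 at u ∈ {-3, 3, 4}; ∂g/∂v = 12(v - 4)(v - 3)(v + 2) = 0 at v ∈ {-2, 3, 4}.
The Hessian is diagonal: diag(g_uu, g_vv). Second derivatives: g_uu(-3)=-504, g_uu(3)=72, g_uu(4)=-84; g_vv(-2)=360, g_vv(3)=-60, g_vv(4)=72.
Local minima occur where both diagonal entries positive: (3, -2), (3, 4). Count: 2.

2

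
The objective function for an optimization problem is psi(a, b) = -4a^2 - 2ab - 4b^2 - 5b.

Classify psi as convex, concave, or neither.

psi is quadratic, so its Hessian is the constant matrix H = [[-8, -2], [-2, -8]].
det(H) = 60, tr(H) = -16.
det(H) > 0 and tr(H) < 0, so H is negative definite everywhere: concave.

concave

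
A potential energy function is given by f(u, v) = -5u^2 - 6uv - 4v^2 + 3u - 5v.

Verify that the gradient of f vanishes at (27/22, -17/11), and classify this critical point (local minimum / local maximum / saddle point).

local maximum

∇f = (-10u - 6v + 3, -6u - 8v - 5); substituting (27/22, -17/11) gives ∇f = (0, 0), so (27/22, -17/11) is indeed a critical point.
The Hessian of f is constant: H = [[-10, -6], [-6, -8]].
det(H) = (-10)·(-8) − (-6)² = 44.
det(H) > 0 and tr(H) = -18 < 0, so H is negative definite and the point is a local maximum.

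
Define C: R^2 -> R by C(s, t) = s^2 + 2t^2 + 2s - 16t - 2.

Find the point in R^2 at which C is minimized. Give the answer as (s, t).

C(s,t) separates as P(s) + Q(t) − 2, so its minimum is min P + min Q − 2.
P'(s) = 2s + 2 vanishes at s ∈ {-1}; Q'(t) = 4(t - 4) vanishes at t ∈ {4}.
Local minima of P (where P''>0): P(-1)=-1. Local minima of Q: Q(4)=-32.
So the global minimum of C is P(-1) + Q(4) − 2 = -1 − 32 − 2 = -35, attained at (-1, 4).

(-1, 4)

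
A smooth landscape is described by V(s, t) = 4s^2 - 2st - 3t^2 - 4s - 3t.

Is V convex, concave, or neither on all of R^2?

neither

V is quadratic, so its Hessian is the constant matrix H = [[8, -2], [-2, -6]].
det(H) = -52, tr(H) = 2.
det(H) < 0, so H is indefinite: neither convex nor concave.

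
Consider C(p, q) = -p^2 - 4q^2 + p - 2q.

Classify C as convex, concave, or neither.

C is quadratic, so its Hessian is the constant matrix H = [[-2, 0], [0, -8]].
det(H) = 16, tr(H) = -10.
det(H) > 0 and tr(H) < 0, so H is negative definite everywhere: concave.

concave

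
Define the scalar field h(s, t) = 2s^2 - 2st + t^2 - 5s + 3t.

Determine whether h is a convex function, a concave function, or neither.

h is quadratic, so its Hessian is the constant matrix H = [[4, -2], [-2, 2]].
det(H) = 4, tr(H) = 6.
det(H) > 0 and tr(H) > 0, so H is positive definite everywhere: convex.

convex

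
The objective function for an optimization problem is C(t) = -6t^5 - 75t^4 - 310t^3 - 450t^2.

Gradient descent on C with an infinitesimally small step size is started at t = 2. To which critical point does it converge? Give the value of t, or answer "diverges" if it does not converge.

C'(t) = -30t(t + 2)(t + 3)(t + 5), so C'(2) = -8400.
Gradient descent moves in the -C' direction, i.e. t is increasing.
There is no critical point above t=2, and C' keeps the same sign, so the iterate runs off to +∞.

diverges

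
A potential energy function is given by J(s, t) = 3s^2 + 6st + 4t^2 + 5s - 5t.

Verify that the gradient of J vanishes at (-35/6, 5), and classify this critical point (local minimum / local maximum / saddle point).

∇J = (6s + 6t + 5, 6s + 8t - 5); substituting (-35/6, 5) gives ∇J = (0, 0), so (-35/6, 5) is indeed a critical point.
The Hessian of J is constant: H = [[6, 6], [6, 8]].
det(H) = 6·8 − 6² = 12.
det(H) > 0 and tr(H) = 14 > 0, so H is positive definite and the point is a local minimum.

local minimum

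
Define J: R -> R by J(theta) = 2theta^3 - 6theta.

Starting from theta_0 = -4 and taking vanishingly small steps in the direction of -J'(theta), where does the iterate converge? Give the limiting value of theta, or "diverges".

J'(theta) = 6(theta - 1)(theta + 1), so J'(-4) = 90.
Gradient descent moves in the -J' direction, i.e. theta is decreasing.
There is no critical point below theta=-4, and J' keeps the same sign, so the iterate runs off to −∞.

diverges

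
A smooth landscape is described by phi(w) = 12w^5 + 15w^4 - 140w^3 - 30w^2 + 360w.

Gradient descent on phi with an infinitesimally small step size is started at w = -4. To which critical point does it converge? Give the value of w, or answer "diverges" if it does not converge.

phi'(w) = 60(w - 2)(w - 1)(w + 1)(w + 3), so phi'(-4) = 5400.
Gradient descent moves in the -phi' direction, i.e. w is decreasing.
There is no critical point below w=-4, and phi' keeps the same sign, so the iterate runs off to −∞.

diverges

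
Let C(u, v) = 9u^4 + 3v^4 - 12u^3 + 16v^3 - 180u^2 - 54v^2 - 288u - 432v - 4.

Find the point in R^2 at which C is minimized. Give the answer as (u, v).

C(u,v) separates as P(u) + Q(v) − 4, so its minimum is min P + min Q − 4.
P'(u) = 36(u - 4)(u + 1)(u + 2) vanishes at u ∈ {-2, -1, 4}; Q'(v) = 12(v - 3)(v + 3)(v + 4) vanishes at v ∈ {-4, -3, 3}.
Local minima of P (where P''>0): P(-2)=96, P(4)=-2496. Local minima of Q: Q(-4)=608, Q(3)=-1107.
So the global minimum of C is P(4) + Q(3) − 4 = -2496 − 1107 − 4 = -3607, attained at (4, 3).

(4, 3)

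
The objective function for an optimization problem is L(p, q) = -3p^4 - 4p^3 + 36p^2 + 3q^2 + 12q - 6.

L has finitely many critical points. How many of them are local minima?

1

L separates as a function of p plus a function of q, so ∇L=0 decouples.
∂L/∂p = -12p(p - 2)(p + 3) = 0 at p ∈ {-3, 0, 2}; ∂L/∂q = 6(q + 2) = 0 at q ∈ {-2}.
The Hessian is diagonal: diag(L_pp, L_qq). Second derivatives: L_pp(-3)=-180, L_pp(0)=72, L_pp(2)=-120; L_qq(-2)=6.
Local minima occur where both diagonal entries positive: (0, -2). Count: 1.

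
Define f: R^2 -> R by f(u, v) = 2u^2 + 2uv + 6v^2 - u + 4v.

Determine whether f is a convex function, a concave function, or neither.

convex

f is quadratic, so its Hessian is the constant matrix H = [[4, 2], [2, 12]].
det(H) = 44, tr(H) = 16.
det(H) > 0 and tr(H) > 0, so H is positive definite everywhere: convex.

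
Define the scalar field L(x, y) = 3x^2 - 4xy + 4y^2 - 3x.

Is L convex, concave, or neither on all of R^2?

L is quadratic, so its Hessian is the constant matrix H = [[6, -4], [-4, 8]].
det(H) = 32, tr(H) = 14.
det(H) > 0 and tr(H) > 0, so H is positive definite everywhere: convex.

convex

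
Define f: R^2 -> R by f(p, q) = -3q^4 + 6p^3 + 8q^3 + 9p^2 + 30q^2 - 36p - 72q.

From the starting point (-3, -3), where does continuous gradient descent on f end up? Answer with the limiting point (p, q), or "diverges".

diverges

f is separable, so gradient descent decouples: p follows -∂f/∂p, q follows -∂f/∂q.
∂f/∂p = 18(p - 1)(p + 2); at p=-3 this is 72, so p decreases.
∂f/∂q = -12(q - 3)(q - 1)(q + 2); at q=-3 this is 288, so q decreases.
The p-coordinate has no critical point in that direction and runs off to infinity.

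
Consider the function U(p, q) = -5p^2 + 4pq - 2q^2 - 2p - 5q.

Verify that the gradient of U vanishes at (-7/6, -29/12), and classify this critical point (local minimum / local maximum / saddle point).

local maximum

∇U = (-10p + 4q - 2, 4p - 4q - 5); substituting (-7/6, -29/12) gives ∇U = (0, 0), so (-7/6, -29/12) is indeed a critical point.
The Hessian of U is constant: H = [[-10, 4], [4, -4]].
det(H) = (-10)·(-4) − 4² = 24.
det(H) > 0 and tr(H) = -14 < 0, so H is negative definite and the point is a local maximum.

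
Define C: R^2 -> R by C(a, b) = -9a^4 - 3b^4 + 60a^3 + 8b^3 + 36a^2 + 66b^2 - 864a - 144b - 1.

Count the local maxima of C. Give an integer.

C separates as a function of a plus a function of b, so ∇C=0 decouples.
∂C/∂a = -36(a - 4)(a - 3)(a + 2) = 0 at a ∈ {-2, 3, 4}; ∂C/∂b = -12(b - 4)(b - 1)(b + 3) = 0 at b ∈ {-3, 1, 4}.
The Hessian is diagonal: diag(C_aa, C_bb). Second derivatives: C_aa(-2)=-1080, C_aa(3)=180, C_aa(4)=-216; C_bb(-3)=-336, C_bb(1)=144, C_bb(4)=-252.
Local maxima occur where both diagonal entries negative: (-2, -3), (-2, 4), (4, -3), (4, 4). Count: 4.

4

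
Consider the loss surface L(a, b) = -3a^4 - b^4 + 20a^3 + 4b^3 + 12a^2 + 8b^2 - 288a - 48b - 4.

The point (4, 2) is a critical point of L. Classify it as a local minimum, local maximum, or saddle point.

saddle point

The mixed partial ∂²L/∂a∂b is 0, so the Hessian at any point is diag(L_aa, L_bb) = diag(12(-3a^2 + 10a + 2), 4(-3b^2 + 6b + 4)).
At (4, 2): H = diag(-72, 16).
The eigenvalues have opposite signs, so H is indefinite: a saddle point.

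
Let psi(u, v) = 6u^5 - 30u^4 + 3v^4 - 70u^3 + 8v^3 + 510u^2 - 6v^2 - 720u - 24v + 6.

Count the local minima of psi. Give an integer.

4

psi separates as a function of u plus a function of v, so ∇psi=0 decouples.
∂psi/∂u = 30(u - 4)(u - 2)(u - 1)(u + 3) = 0 at u ∈ {-3, 1, 2, 4}; ∂psi/∂v = 12(v - 1)(v + 1)(v + 2) = 0 at v ∈ {-2, -1, 1}.
The Hessian is diagonal: diag(psi_uu, psi_vv). Second derivatives: psi_uu(-3)=-4200, psi_uu(1)=360, psi_uu(2)=-300, psi_uu(4)=1260; psi_vv(-2)=36, psi_vv(-1)=-24, psi_vv(1)=72.
Local minima occur where both diagonal entries positive: (1, -2), (1, 1), (4, -2), (4, 1). Count: 4.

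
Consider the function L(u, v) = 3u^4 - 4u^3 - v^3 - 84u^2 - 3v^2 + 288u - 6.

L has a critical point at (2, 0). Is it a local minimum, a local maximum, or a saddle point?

local maximum

The mixed partial ∂²L/∂u∂v is 0, so the Hessian at any point is diag(L_uu, L_vv) = diag(12(3u^2 - 2u - 14), -6(v + 1)).
At (2, 0): H = diag(-72, -6).
Both eigenvalues are negative, so H is negative definite: a local maximum.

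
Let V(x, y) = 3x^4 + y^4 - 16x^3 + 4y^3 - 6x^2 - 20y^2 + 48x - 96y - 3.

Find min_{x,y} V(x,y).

V(x,y) separates as P(x) + Q(y) − 3, so its minimum is min P + min Q − 3.
P'(x) = 12(x - 4)(x - 1)(x + 1) vanishes at x ∈ {-1, 1, 4}; Q'(y) = 4(y - 3)(y + 2)(y + 4) vanishes at y ∈ {-4, -2, 3}.
Local minima of P (where P''>0): P(-1)=-35, P(4)=-160. Local minima of Q: Q(-4)=64, Q(3)=-279.
So the global minimum of V is P(4) + Q(3) − 3 = -160 − 279 − 3 = -442, attained at (4, 3).

-442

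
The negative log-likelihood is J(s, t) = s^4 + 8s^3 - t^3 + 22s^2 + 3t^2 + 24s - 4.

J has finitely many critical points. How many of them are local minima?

2

J separates as a function of s plus a function of t, so ∇J=0 decouples.
∂J/∂s = 4(s + 1)(s + 2)(s + 3) = 0 at s ∈ {-3, -2, -1}; ∂J/∂t = -3t(t - 2) = 0 at t ∈ {0, 2}.
The Hessian is diagonal: diag(J_ss, J_tt). Second derivatives: J_ss(-3)=8, J_ss(-2)=-4, J_ss(-1)=8; J_tt(0)=6, J_tt(2)=-6.
Local minima occur where both diagonal entries positive: (-3, 0), (-1, 0). Count: 2.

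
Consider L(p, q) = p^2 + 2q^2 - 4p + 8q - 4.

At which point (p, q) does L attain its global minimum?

L(p,q) separates as A(p) + B(q) − 4, so its minimum is min A + min B − 4.
A'(p) = 2p - 4 vanishes at p ∈ {2}; B'(q) = 4q + 8 vanishes at q ∈ {-2}.
Local minima of A (where A''>0): A(2)=-4. Local minima of B: B(-2)=-8.
So the global minimum of L is A(2) + B(-2) − 4 = -4 − 8 − 4 = -16, attained at (2, -2).

(2, -2)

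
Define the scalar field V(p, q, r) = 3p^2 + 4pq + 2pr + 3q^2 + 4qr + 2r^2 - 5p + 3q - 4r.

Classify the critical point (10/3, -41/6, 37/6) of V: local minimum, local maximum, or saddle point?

local minimum

The Hessian is constant: H = [[6, 4, 2], [4, 6, 4], [2, 4, 4]].
Leading principal minors: Δ₁ = 6, Δ₂ = 20, Δ₃ = 24.
All leading minors are positive, so H is positive definite: a local minimum.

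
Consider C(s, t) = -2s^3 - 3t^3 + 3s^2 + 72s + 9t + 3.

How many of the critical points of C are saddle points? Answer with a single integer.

C separates as a function of s plus a function of t, so ∇C=0 decouples.
∂C/∂s = -6(s - 4)(s + 3) = 0 at s ∈ {-3, 4}; ∂C/∂t = -9(t - 1)(t + 1) = 0 at t ∈ {-1, 1}.
The Hessian is diagonal: diag(C_ss, C_tt). Second derivatives: C_ss(-3)=42, C_ss(4)=-42; C_tt(-1)=18, C_tt(1)=-18.
Saddle points occur where the two diagonal entries have opposite signs: (-3, 1), (4, -1). Count: 2.

2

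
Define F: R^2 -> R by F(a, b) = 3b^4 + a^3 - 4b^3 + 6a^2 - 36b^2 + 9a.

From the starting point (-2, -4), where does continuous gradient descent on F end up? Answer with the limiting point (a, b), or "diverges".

F is separable, so gradient descent decouples: a follows -∂F/∂a, b follows -∂F/∂b.
∂F/∂a = 3(a + 1)(a + 3); at a=-2 this is -3, so a increases.
∂F/∂b = 12b(b - 3)(b + 2); at b=-4 this is -672, so b increases.
a converges to its nearest critical value -1 (a local min of the a-part); b converges to -2. The iterate converges to (-1, -2).

(-1, -2)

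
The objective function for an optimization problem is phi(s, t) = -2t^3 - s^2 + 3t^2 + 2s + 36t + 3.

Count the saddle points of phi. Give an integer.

1

phi separates as a function of s plus a function of t, so ∇phi=0 decouples.
∂phi/∂s = -2(s - 1) = 0 at s ∈ {1}; ∂phi/∂t = -6(t - 3)(t + 2) = 0 at t ∈ {-2, 3}.
The Hessian is diagonal: diag(phi_ss, phi_tt). Second derivatives: phi_ss(1)=-2; phi_tt(-2)=30, phi_tt(3)=-30.
Saddle points occur where the two diagonal entries have opposite signs: (1, -2). Count: 1.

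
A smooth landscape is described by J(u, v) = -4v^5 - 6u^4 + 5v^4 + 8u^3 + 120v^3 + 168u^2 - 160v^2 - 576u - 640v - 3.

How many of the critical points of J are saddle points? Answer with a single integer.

J separates as a function of u plus a function of v, so ∇J=0 decouples.
∂J/∂u = -24(u - 3)(u - 2)(u + 4) = 0 at u ∈ {-4, 2, 3}; ∂J/∂v = -20(v - 4)(v - 2)(v + 1)(v + 4) = 0 at v ∈ {-4, -1, 2, 4}.
The Hessian is diagonal: diag(J_uu, J_vv). Second derivatives: J_uu(-4)=-1008, J_uu(2)=144, J_uu(3)=-168; J_vv(-4)=2880, J_vv(-1)=-900, J_vv(2)=720, J_vv(4)=-1600.
Saddle points occur where the two diagonal entries have opposite signs: (-4, -4), (-4, 2), (2, -1), (2, 4), (3, -4), (3, 2). Count: 6.

6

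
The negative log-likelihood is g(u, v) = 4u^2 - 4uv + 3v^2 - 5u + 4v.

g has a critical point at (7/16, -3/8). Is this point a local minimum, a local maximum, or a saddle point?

local minimum

The Hessian of g is constant: H = [[8, -4], [-4, 6]].
det(H) = 8·6 − (-4)² = 32.
det(H) > 0 and tr(H) = 14 > 0, so H is positive definite and the point is a local minimum.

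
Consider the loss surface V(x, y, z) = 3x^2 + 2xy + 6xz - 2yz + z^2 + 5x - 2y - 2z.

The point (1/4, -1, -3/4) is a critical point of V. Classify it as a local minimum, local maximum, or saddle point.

The Hessian is constant: H = [[6, 2, 6], [2, 0, -2], [6, -2, 2]].
Leading principal minors: Δ₁ = 6, Δ₂ = -4, Δ₃ = -80.
The minors fit neither the all-positive nor the alternating-sign pattern, so H is indefinite: a saddle point.

saddle point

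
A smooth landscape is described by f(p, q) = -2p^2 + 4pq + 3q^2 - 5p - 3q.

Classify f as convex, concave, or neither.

f is quadratic, so its Hessian is the constant matrix H = [[-4, 4], [4, 6]].
det(H) = -40, tr(H) = 2.
det(H) < 0, so H is indefinite: neither convex nor concave.

neither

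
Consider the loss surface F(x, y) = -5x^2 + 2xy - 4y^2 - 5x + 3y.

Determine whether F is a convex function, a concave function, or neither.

F is quadratic, so its Hessian is the constant matrix H = [[-10, 2], [2, -8]].
det(H) = 76, tr(H) = -18.
det(H) > 0 and tr(H) < 0, so H is negative definite everywhere: concave.

concave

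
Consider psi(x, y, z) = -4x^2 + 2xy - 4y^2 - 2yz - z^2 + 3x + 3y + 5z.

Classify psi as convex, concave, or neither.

concave

psi is quadratic, so its Hessian is the constant matrix H = [[-8, 2, 0], [2, -8, -2], [0, -2, -2]].
Leading principal minors: -8, 60, -88.
Signs alternate −, +, − ⇒ H ≺ 0 ⇒ concave.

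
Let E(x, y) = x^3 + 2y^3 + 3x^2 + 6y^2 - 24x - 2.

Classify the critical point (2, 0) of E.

The mixed partial ∂²E/∂x∂y is 0, so the Hessian at any point is diag(E_xx, E_yy) = diag(6(x + 1), 12(y + 1)).
At (2, 0): H = diag(18, 12).
Both eigenvalues are positive, so H is positive definite: a local minimum.

local minimum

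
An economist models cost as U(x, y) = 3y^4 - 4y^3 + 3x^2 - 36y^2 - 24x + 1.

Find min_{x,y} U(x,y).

U(x,y) separates as P(x) + Q(y) + 1, so its minimum is min P + min Q + 1.
P'(x) = 6x - 24 vanishes at x ∈ {4}; Q'(y) = 12y(y - 3)(y + 2) vanishes at y ∈ {-2, 0, 3}.
Local minima of P (where P''>0): P(4)=-48. Local minima of Q: Q(-2)=-64, Q(3)=-189.
So the global minimum of U is P(4) + Q(3) + 1 = -48 − 189 + 1 = -236, attained at (4, 3).

-236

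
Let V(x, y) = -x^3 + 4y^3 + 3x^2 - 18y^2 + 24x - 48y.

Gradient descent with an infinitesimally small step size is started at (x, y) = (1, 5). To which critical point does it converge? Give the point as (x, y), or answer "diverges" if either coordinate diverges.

V is separable, so gradient descent decouples: x follows -∂V/∂x, y follows -∂V/∂y.
∂V/∂x = -3(x - 4)(x + 2); at x=1 this is 27, so x decreases.
∂V/∂y = 12(y - 4)(y + 1); at y=5 this is 72, so y decreases.
x converges to its nearest critical value -2 (a local min of the x-part); y converges to 4. The iterate converges to (-2, 4).

(-2, 4)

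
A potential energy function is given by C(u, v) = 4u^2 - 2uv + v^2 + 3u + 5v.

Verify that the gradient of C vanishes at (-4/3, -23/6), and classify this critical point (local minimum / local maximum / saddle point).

local minimum

∇C = (8u - 2v + 3, -2u + 2v + 5); substituting (-4/3, -23/6) gives ∇C = (0, 0), so (-4/3, -23/6) is indeed a critical point.
The Hessian of C is constant: H = [[8, -2], [-2, 2]].
det(H) = 8·2 − (-2)² = 12.
det(H) > 0 and tr(H) = 10 > 0, so H is positive definite and the point is a local minimum.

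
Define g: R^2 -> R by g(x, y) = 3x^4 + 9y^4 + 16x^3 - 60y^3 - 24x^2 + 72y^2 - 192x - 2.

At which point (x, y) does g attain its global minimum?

(2, 4)

g(x,y) separates as P(x) + Q(y) − 2, so its minimum is min P + min Q − 2.
P'(x) = 12(x - 2)(x + 2)(x + 4) vanishes at x ∈ {-4, -2, 2}; Q'(y) = 36y(y - 4)(y - 1) vanishes at y ∈ {0, 1, 4}.
Local minima of P (where P''>0): P(-4)=128, P(2)=-304. Local minima of Q: Q(0)=0, Q(4)=-384.
So the global minimum of g is P(2) + Q(4) − 2 = -304 − 384 − 2 = -690, attained at (2, 4).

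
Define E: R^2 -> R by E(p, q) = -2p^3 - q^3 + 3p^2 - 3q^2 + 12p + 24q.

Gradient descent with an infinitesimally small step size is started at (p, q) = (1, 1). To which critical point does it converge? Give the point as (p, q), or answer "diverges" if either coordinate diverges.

E is separable, so gradient descent decouples: p follows -∂E/∂p, q follows -∂E/∂q.
∂E/∂p = -6(p - 2)(p + 1); at p=1 this is 12, so p decreases.
∂E/∂q = -3(q - 2)(q + 4); at q=1 this is 15, so q decreases.
p converges to its nearest critical value -1 (a local min of the p-part); q converges to -4. The iterate converges to (-1, -4).

(-1, -4)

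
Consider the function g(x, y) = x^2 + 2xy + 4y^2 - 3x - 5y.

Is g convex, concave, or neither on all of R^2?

convex

g is quadratic, so its Hessian is the constant matrix H = [[2, 2], [2, 8]].
det(H) = 12, tr(H) = 10.
det(H) > 0 and tr(H) > 0, so H is positive definite everywhere: convex.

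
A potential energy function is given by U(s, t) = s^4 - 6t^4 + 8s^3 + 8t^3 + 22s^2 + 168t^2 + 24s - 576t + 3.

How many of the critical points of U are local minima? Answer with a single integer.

2

U separates as a function of s plus a function of t, so ∇U=0 decouples.
∂U/∂s = 4(s + 1)(s + 2)(s + 3) = 0 at s ∈ {-3, -2, -1}; ∂U/∂t = -24(t - 3)(t - 2)(t + 4) = 0 at t ∈ {-4, 2, 3}.
The Hessian is diagonal: diag(U_ss, U_tt). Second derivatives: U_ss(-3)=8, U_ss(-2)=-4, U_ss(-1)=8; U_tt(-4)=-1008, U_tt(2)=144, U_tt(3)=-168.
Local minima occur where both diagonal entries positive: (-3, 2), (-1, 2). Count: 2.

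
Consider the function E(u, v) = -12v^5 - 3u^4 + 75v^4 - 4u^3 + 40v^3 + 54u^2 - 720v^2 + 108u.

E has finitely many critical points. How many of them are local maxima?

E separates as a function of u plus a function of v, so ∇E=0 decouples.
∂E/∂u = -12(u - 3)(u + 1)(u + 3) = 0 at u ∈ {-3, -1, 3}; ∂E/∂v = -60v(v - 4)(v - 3)(v + 2) = 0 at v ∈ {-2, 0, 3, 4}.
The Hessian is diagonal: diag(E_uu, E_vv). Second derivatives: E_uu(-3)=-144, E_uu(-1)=96, E_uu(3)=-288; E_vv(-2)=3600, E_vv(0)=-1440, E_vv(3)=900, E_vv(4)=-1440.
Local maxima occur where both diagonal entries negative: (-3, 0), (-3, 4), (3, 0), (3, 4). Count: 4.

4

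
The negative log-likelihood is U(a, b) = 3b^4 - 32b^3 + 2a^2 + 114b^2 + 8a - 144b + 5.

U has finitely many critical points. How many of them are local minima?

U separates as a function of a plus a function of b, so ∇U=0 decouples.
∂U/∂a = 4(a + 2) = 0 at a ∈ {-2}; ∂U/∂b = 12(b - 4)(b - 3)(b - 1) = 0 at b ∈ {1, 3, 4}.
The Hessian is diagonal: diag(U_aa, U_bb). Second derivatives: U_aa(-2)=4; U_bb(1)=72, U_bb(3)=-24, U_bb(4)=36.
Local minima occur where both diagonal entries positive: (-2, 1), (-2, 4). Count: 2.

2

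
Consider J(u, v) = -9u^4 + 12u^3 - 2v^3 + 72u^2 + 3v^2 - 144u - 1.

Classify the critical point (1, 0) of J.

local minimum

The mixed partial ∂²J/∂u∂v is 0, so the Hessian at any point is diag(J_uu, J_vv) = diag(36(-3u^2 + 2u + 4), 6(-2v + 1)).
At (1, 0): H = diag(108, 6).
Both eigenvalues are positive, so H is positive definite: a local minimum.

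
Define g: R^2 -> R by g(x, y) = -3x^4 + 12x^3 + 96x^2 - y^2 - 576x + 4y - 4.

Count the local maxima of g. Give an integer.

g separates as a function of x plus a function of y, so ∇g=0 decouples.
∂g/∂x = -12(x - 4)(x - 3)(x + 4) = 0 at x ∈ {-4, 3, 4}; ∂g/∂y = -2(y - 2) = 0 at y ∈ {2}.
The Hessian is diagonal: diag(g_xx, g_yy). Second derivatives: g_xx(-4)=-672, g_xx(3)=84, g_xx(4)=-96; g_yy(2)=-2.
Local maxima occur where both diagonal entries negative: (-4, 2), (4, 2). Count: 2.

2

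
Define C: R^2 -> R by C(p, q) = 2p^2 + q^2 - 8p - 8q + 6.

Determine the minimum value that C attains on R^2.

-18

C(p,q) separates as A(p) + B(q) + 6, so its minimum is min A + min B + 6.
A'(p) = 4p - 8 vanishes at p ∈ {2}; B'(q) = 2q - 8 vanishes at q ∈ {4}.
Local minima of A (where A''>0): A(2)=-8. Local minima of B: B(4)=-16.
So the global minimum of C is A(2) + B(4) + 6 = -8 − 16 + 6 = -18, attained at (2, 4).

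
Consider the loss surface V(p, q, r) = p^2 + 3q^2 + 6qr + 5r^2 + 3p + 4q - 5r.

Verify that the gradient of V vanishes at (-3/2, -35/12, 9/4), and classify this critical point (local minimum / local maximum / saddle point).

∇V = (2p + 3, 6q + 6r + 4, 6q + 10r - 5); substituting (-3/2, -35/12, 9/4) gives ∇V = (0, 0, 0), so (-3/2, -35/12, 9/4) is indeed a critical point.
The Hessian is constant: H = [[2, 0, 0], [0, 6, 6], [0, 6, 10]].
Leading principal minors: Δ₁ = 2, Δ₂ = 12, Δ₃ = 48.
All leading minors are positive, so H is positive definite: a local minimum.

local minimum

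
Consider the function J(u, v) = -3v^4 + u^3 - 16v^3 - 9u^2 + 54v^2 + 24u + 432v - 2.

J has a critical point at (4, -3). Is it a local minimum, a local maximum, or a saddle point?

local minimum

The mixed partial ∂²J/∂u∂v is 0, so the Hessian at any point is diag(J_uu, J_vv) = diag(6(u - 3), 12(-3v^2 - 8v + 9)).
At (4, -3): H = diag(6, 72).
Both eigenvalues are positive, so H is positive definite: a local minimum.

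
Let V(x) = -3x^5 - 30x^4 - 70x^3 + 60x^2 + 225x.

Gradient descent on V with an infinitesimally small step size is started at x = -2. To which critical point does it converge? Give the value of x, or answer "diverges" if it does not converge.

-1

V'(x) = -15(x - 1)(x + 1)(x + 3)(x + 5), so V'(-2) = -135.
Gradient descent moves in the -V' direction, i.e. x is increasing.
The nearest critical point in that direction is x = -1, where V'' = 240 > 0 (a local minimum). The iterate converges there.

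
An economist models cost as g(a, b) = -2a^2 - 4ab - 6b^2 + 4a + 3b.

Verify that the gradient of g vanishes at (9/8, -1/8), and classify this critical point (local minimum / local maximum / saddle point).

∇g = (-4a - 4b + 4, -4a - 12b + 3); substituting (9/8, -1/8) gives ∇g = (0, 0), so (9/8, -1/8) is indeed a critical point.
The Hessian of g is constant: H = [[-4, -4], [-4, -12]].
det(H) = (-4)·(-12) − (-4)² = 32.
det(H) > 0 and tr(H) = -16 < 0, so H is negative definite and the point is a local maximum.

local maximum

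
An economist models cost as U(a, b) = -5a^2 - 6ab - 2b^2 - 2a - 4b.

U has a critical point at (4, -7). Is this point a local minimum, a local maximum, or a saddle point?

local maximum

The Hessian of U is constant: H = [[-10, -6], [-6, -4]].
det(H) = (-10)·(-4) − (-6)² = 4.
det(H) > 0 and tr(H) = -14 < 0, so H is negative definite and the point is a local maximum.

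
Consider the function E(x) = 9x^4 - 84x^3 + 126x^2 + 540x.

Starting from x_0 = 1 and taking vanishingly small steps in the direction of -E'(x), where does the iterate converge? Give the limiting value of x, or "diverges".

E'(x) = 36(x - 5)(x - 3)(x + 1), so E'(1) = 576.
Gradient descent moves in the -E' direction, i.e. x is decreasing.
The nearest critical point in that direction is x = -1, where E'' = 864 > 0 (a local minimum). The iterate converges there.

-1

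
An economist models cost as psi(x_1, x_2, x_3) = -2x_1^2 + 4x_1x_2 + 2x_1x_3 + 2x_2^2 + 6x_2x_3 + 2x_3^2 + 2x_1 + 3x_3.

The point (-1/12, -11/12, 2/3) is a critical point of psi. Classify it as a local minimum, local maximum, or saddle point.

The Hessian is constant: H = [[-4, 4, 2], [4, 4, 6], [2, 6, 4]].
Leading principal minors: Δ₁ = -4, Δ₂ = -32, Δ₃ = 96.
The minors fit neither the all-positive nor the alternating-sign pattern, so H is indefinite: a saddle point.

saddle point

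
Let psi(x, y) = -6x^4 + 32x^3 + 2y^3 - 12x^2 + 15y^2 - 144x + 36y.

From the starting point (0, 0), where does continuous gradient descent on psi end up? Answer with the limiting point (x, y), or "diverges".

(2, -2)

psi is separable, so gradient descent decouples: x follows -∂psi/∂x, y follows -∂psi/∂y.
∂psi/∂x = -24(x - 3)(x - 2)(x + 1); at x=0 this is -144, so x increases.
∂psi/∂y = 6(y + 2)(y + 3); at y=0 this is 36, so y decreases.
x converges to its nearest critical value 2 (a local min of the x-part); y converges to -2. The iterate converges to (2, -2).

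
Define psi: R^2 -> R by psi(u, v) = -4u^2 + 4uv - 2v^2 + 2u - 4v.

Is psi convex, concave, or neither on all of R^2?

concave

psi is quadratic, so its Hessian is the constant matrix H = [[-8, 4], [4, -4]].
det(H) = 16, tr(H) = -12.
det(H) > 0 and tr(H) < 0, so H is negative definite everywhere: concave.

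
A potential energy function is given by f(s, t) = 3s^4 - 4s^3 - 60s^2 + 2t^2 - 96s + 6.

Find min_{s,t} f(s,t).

-826

f(s,t) separates as P(s) + Q(t) + 6, so its minimum is min P + min Q + 6.
P'(s) = 12(s - 4)(s + 1)(s + 2) vanishes at s ∈ {-2, -1, 4}; Q'(t) = 4t vanishes at t ∈ {0}.
Local minima of P (where P''>0): P(-2)=32, P(4)=-832. Local minima of Q: Q(0)=0.
So the global minimum of f is P(4) + Q(0) + 6 = -832 + 0 + 6 = -826, attained at (4, 0).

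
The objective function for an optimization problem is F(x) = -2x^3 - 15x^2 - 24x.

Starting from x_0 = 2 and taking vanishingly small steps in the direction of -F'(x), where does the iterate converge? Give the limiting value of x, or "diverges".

F'(x) = -6(x + 1)(x + 4), so F'(2) = -108.
Gradient descent moves in the -F' direction, i.e. x is increasing.
There is no critical point above x=2, and F' keeps the same sign, so the iterate runs off to +∞.

diverges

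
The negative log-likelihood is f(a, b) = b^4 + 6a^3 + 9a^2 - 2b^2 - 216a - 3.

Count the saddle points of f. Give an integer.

f separates as a function of a plus a function of b, so ∇f=0 decouples.
∂f/∂a = 18(a - 3)(a + 4) = 0 at a ∈ {-4, 3}; ∂f/∂b = 4b(b - 1)(b + 1) = 0 at b ∈ {-1, 0, 1}.
The Hessian is diagonal: diag(f_aa, f_bb). Second derivatives: f_aa(-4)=-126, f_aa(3)=126; f_bb(-1)=8, f_bb(0)=-4, f_bb(1)=8.
Saddle points occur where the two diagonal entries have opposite signs: (-4, -1), (-4, 1), (3, 0). Count: 3.

3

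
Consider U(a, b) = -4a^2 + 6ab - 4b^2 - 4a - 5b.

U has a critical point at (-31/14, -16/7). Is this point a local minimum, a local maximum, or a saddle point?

The Hessian of U is constant: H = [[-8, 6], [6, -8]].
det(H) = (-8)·(-8) − 6² = 28.
det(H) > 0 and tr(H) = -16 < 0, so H is negative definite and the point is a local maximum.

local maximum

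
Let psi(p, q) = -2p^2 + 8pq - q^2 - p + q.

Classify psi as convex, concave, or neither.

psi is quadratic, so its Hessian is the constant matrix H = [[-4, 8], [8, -2]].
det(H) = -56, tr(H) = -6.
det(H) < 0, so H is indefinite: neither convex nor concave.

neither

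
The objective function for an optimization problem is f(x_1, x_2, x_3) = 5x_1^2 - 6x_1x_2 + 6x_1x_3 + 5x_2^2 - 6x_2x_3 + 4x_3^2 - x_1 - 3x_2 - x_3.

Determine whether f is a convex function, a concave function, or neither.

convex

f is quadratic, so its Hessian is the constant matrix H = [[10, -6, 6], [-6, 10, -6], [6, -6, 8]].
Leading principal minors: 10, 64, 224.
All positive ⇒ H ≻ 0 ⇒ convex.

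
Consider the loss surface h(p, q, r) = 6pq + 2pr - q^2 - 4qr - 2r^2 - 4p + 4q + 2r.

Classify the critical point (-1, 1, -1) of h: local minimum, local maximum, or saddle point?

The Hessian is constant: H = [[0, 6, 2], [6, -2, -4], [2, -4, -4]].
Leading principal minors: Δ₁ = 0, Δ₂ = -36, Δ₃ = 56.
The minors fit neither the all-positive nor the alternating-sign pattern, so H is indefinite: a saddle point.

saddle point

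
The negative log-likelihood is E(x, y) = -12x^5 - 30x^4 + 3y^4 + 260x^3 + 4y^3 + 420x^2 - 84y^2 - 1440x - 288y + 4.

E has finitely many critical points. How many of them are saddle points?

6

E separates as a function of x plus a function of y, so ∇E=0 decouples.
∂E/∂x = -60(x - 3)(x - 1)(x + 2)(x + 4) = 0 at x ∈ {-4, -2, 1, 3}; ∂E/∂y = 12(y - 4)(y + 2)(y + 3) = 0 at y ∈ {-3, -2, 4}.
The Hessian is diagonal: diag(E_xx, E_yy). Second derivatives: E_xx(-4)=4200, E_xx(-2)=-1800, E_xx(1)=1800, E_xx(3)=-4200; E_yy(-3)=84, E_yy(-2)=-72, E_yy(4)=504.
Saddle points occur where the two diagonal entries have opposite signs: (-4, -2), (-2, -3), (-2, 4), (1, -2), (3, -3), (3, 4). Count: 6.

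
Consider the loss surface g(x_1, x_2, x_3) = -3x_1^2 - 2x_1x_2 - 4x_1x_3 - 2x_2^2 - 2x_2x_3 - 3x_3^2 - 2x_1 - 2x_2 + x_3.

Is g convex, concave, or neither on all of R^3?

concave

g is quadratic, so its Hessian is the constant matrix H = [[-6, -2, -4], [-2, -4, -2], [-4, -2, -6]].
Leading principal minors: -6, 20, -64.
Signs alternate −, +, − ⇒ H ≺ 0 ⇒ concave.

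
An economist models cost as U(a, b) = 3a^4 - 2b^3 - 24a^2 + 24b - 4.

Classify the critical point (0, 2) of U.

The mixed partial ∂²U/∂a∂b is 0, so the Hessian at any point is diag(U_aa, U_bb) = diag(12(3a^2 - 4), -12b).
At (0, 2): H = diag(-48, -24).
Both eigenvalues are negative, so H is negative definite: a local maximum.

local maximum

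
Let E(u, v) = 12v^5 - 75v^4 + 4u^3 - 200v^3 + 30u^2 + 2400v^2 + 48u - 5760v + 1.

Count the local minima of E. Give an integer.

E separates as a function of u plus a function of v, so ∇E=0 decouples.
∂E/∂u = 12(u + 1)(u + 4) = 0 at u ∈ {-4, -1}; ∂E/∂v = 60(v - 4)(v - 3)(v - 2)(v + 4) = 0 at v ∈ {-4, 2, 3, 4}.
The Hessian is diagonal: diag(E_uu, E_vv). Second derivatives: E_uu(-4)=-36, E_uu(-1)=36; E_vv(-4)=-20160, E_vv(2)=720, E_vv(3)=-420, E_vv(4)=960.
Local minima occur where both diagonal entries positive: (-1, 2), (-1, 4). Count: 2.

2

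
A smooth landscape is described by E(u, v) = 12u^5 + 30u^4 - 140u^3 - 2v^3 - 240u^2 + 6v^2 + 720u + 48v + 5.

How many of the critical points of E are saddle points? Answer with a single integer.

4

E separates as a function of u plus a function of v, so ∇E=0 decouples.
∂E/∂u = 60(u - 2)(u - 1)(u + 2)(u + 3) = 0 at u ∈ {-3, -2, 1, 2}; ∂E/∂v = -6(v - 4)(v + 2) = 0 at v ∈ {-2, 4}.
The Hessian is diagonal: diag(E_uu, E_vv). Second derivatives: E_uu(-3)=-1200, E_uu(-2)=720, E_uu(1)=-720, E_uu(2)=1200; E_vv(-2)=36, E_vv(4)=-36.
Saddle points occur where the two diagonal entries have opposite signs: (-3, -2), (-2, 4), (1, -2), (2, 4). Count: 4.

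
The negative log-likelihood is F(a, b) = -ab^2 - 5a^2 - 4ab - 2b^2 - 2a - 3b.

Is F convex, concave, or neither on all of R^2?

neither

The term -ab^2 is cubic, so the Hessian is not constant.
∂²F/∂b² = -2a - 4, which takes both signs as a varies (negative for sufficiently large a). A diagonal entry of the Hessian changing sign means the Hessian is neither positive- nor negative-semidefinite on all of R^2.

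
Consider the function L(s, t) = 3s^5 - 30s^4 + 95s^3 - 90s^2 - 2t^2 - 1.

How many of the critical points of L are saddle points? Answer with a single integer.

2

L separates as a function of s plus a function of t, so ∇L=0 decouples.
∂L/∂s = 15s(s - 4)(s - 3)(s - 1) = 0 at s ∈ {0, 1, 3, 4}; ∂L/∂t = -4t = 0 at t ∈ {0}.
The Hessian is diagonal: diag(L_ss, L_tt). Second derivatives: L_ss(0)=-180, L_ss(1)=90, L_ss(3)=-90, L_ss(4)=180; L_tt(0)=-4.
Saddle points occur where the two diagonal entries have opposite signs: (1, 0), (4, 0). Count: 2.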